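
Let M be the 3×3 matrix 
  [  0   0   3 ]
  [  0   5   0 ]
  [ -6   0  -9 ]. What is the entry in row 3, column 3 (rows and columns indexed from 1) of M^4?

Characteristic polynomial: r^3 + 4r^2 - 27r - 90 = (r - 5)(r + 3)(r + 6), so the eigenvalues are -6, -3, 5.
r=-6: eigenvector (-1, 0, 2).
r=5: eigenvector (0, 1, 0).
r=-3: eigenvector (-1, 0, 1).
P = [[-1, 0, -1], [0, 1, 0], [2, 0, 1]], D = diag(-6, 5, -3), P⁻¹ = [[1, 0, 1], [0, 1, 0], [-2, 0, -1]].
M⁴ = P·diag(1296, 625, 81)·P⁻¹ = [[-1134, 0, -1215], [0, 625, 0], [2430, 0, 2511]].
The requested entry is 2511.

2511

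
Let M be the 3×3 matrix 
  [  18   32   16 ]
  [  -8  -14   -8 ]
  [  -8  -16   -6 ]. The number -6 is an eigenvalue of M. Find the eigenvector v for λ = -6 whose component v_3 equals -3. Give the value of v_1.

M + 6I = [[24, 32, 16], [-8, -8, -8], [-8, -16, 0]].
Solving (M + 6I)v = 0 gives the eigenspace spanned by (6, -3, -3).
With v_3 = -3, v = (6, -3, -3), so v_1 = 6.

6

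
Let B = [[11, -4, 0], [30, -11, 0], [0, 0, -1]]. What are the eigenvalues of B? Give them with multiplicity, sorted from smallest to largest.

-1, -1, 1

Characteristic polynomial: p(λ) = λ^3 + λ^2 - λ - 1 = (λ - 1)(λ + 1)^2.
Roots (with multiplicity): -1, -1, 1.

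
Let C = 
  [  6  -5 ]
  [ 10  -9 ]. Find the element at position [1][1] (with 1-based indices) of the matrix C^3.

66

Characteristic polynomial: μ^2 + 3μ - 4 = (μ - 1)(μ + 4), so the eigenvalues are -4, 1.
μ=1: eigenvector (-1, -1).
μ=-4: eigenvector (1, 2).
P = [[-1, 1], [-1, 2]], D = diag(1, -4), P⁻¹ = [[-2, 1], [-1, 1]].
C³ = P·diag(1, -64)·P⁻¹ = [[66, -65], [130, -129]].
The requested entry is 66.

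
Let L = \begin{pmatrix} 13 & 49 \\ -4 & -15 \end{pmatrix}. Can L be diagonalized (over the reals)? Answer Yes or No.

Characteristic polynomial: p(r) = r^2 + 2r + 1 = (r + 1)^2.
r = -1 has algebraic multiplicity 2; rank(L + 1I) = 1, so geometric multiplicity = 1.
Geometric multiplicity < algebraic multiplicity, so L is not diagonalizable.

No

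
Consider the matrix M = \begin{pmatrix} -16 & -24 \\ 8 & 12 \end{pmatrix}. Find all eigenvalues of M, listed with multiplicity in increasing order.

Characteristic polynomial: p(μ) = μ^2 + 4μ = μ(μ + 4).
Roots (with multiplicity): -4, 0.

-4, 0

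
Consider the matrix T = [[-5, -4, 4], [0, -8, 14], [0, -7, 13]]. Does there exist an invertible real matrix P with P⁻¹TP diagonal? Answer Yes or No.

Yes

Characteristic polynomial: p(μ) = μ^3 - 31μ - 30 = (μ - 6)(μ + 1)(μ + 5).
All 3 eigenvalues are distinct, so T is diagonalizable.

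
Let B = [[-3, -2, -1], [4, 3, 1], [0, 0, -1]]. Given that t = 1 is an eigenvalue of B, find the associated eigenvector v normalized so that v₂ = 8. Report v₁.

-4

B − 1I = [[-4, -2, -1], [4, 2, 1], [0, 0, -2]].
Solving (B − 1I)v = 0 gives the eigenspace spanned by (-4, 8, 0).
With v₂ = 8, v = (-4, 8, 0), so v₁ = -4.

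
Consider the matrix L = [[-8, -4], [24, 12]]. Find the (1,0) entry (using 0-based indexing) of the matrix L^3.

384

Characteristic polynomial: t^2 - 4t = t(t - 4), so the eigenvalues are 0, 4.
t=4: eigenvector (1, -3).
t=0: eigenvector (1, -2).
P = [[1, 1], [-3, -2]], D = diag(4, 0), P⁻¹ = [[-2, -1], [3, 1]].
L³ = P·diag(64, 0)·P⁻¹ = [[-128, -64], [384, 192]].
The requested entry is 384.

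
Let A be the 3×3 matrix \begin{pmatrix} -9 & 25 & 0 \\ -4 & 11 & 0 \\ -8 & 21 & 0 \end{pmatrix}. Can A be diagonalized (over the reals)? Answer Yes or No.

Characteristic polynomial: p(r) = r^3 - 2r^2 + r = r(r - 1)^2.
r = 1 has algebraic multiplicity 2; rank(A − 1I) = 2, so geometric multiplicity = 1.
Geometric multiplicity < algebraic multiplicity, so A is not diagonalizable.

No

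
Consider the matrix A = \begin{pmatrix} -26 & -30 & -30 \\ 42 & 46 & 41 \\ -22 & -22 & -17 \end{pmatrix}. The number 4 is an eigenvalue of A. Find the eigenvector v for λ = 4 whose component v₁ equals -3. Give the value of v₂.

3

A − 4I = [[-30, -30, -30], [42, 42, 41], [-22, -22, -21]].
Solving (A − 4I)v = 0 gives the eigenspace spanned by (-3, 3, 0).
With v₁ = -3, v = (-3, 3, 0), so v₂ = 3.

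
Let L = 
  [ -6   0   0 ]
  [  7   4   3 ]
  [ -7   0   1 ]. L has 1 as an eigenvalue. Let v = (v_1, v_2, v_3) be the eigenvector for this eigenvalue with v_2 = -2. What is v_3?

L − 1I = [[-7, 0, 0], [7, 3, 3], [-7, 0, 0]].
Solving (L − 1I)v = 0 gives the eigenspace spanned by (0, -2, 2).
With v_2 = -2, v = (0, -2, 2), so v_3 = 2.

2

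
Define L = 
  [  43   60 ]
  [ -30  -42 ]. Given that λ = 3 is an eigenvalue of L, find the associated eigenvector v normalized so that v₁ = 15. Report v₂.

L − 3I = [[40, 60], [-30, -45]].
Solving (L − 3I)v = 0 gives the eigenspace spanned by (15, -10).
With v₁ = 15, v = (15, -10), so v₂ = -10.

-10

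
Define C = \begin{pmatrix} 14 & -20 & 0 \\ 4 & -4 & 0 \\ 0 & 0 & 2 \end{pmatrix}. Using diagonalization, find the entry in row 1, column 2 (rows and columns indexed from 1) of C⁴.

-10400

Characteristic polynomial: λ^3 - 12λ^2 + 44λ - 48 = (λ - 6)(λ - 4)(λ - 2), so the eigenvalues are 2, 4, 6.
λ=6: eigenvector (5, 2, 0).
λ=4: eigenvector (2, 1, 0).
λ=2: eigenvector (0, 0, 1).
P = [[5, 2, 0], [2, 1, 0], [0, 0, 1]], D = diag(6, 4, 2), P⁻¹ = [[1, -2, 0], [-2, 5, 0], [0, 0, 1]].
C⁴ = P·diag(1296, 256, 16)·P⁻¹ = [[5456, -10400, 0], [2080, -3904, 0], [0, 0, 16]].
The requested entry is -10400.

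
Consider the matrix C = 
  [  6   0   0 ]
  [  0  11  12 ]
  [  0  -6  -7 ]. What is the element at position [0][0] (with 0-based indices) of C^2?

36

Characteristic polynomial: λ^3 - 10λ^2 + 19λ + 30 = (λ - 6)(λ - 5)(λ + 1), so the eigenvalues are -1, 5, 6.
λ=6: eigenvector (1, 0, 0).
λ=-1: eigenvector (0, 1, -1).
λ=5: eigenvector (0, 2, -1).
P = [[1, 0, 0], [0, 1, 2], [0, -1, -1]], D = diag(6, -1, 5), P⁻¹ = [[1, 0, 0], [0, -1, -2], [0, 1, 1]].
C² = P·diag(36, 1, 25)·P⁻¹ = [[36, 0, 0], [0, 49, 48], [0, -24, -23]].
The requested entry is 36.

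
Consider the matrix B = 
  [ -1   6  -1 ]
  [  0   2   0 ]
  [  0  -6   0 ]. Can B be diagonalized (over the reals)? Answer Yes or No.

Yes

Characteristic polynomial: p(r) = r^3 - r^2 - 2r = r(r - 2)(r + 1).
All 3 eigenvalues are distinct, so B is diagonalizable.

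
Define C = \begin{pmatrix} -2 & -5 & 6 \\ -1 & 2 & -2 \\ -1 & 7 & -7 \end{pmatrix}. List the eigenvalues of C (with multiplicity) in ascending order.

-5, -1, -1

Characteristic polynomial: p(μ) = μ^3 + 7μ^2 + 11μ + 5 = (μ + 1)^2(μ + 5).
Roots (with multiplicity): -5, -1, -1.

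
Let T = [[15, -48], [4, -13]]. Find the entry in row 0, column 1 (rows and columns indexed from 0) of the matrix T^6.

Characteristic polynomial: r^2 - 2r - 3 = (r - 3)(r + 1), so the eigenvalues are -1, 3.
r=3: eigenvector (4, 1).
r=-1: eigenvector (3, 1).
P = [[4, 3], [1, 1]], D = diag(3, -1), P⁻¹ = [[1, -3], [-1, 4]].
T⁶ = P·diag(729, 1)·P⁻¹ = [[2913, -8736], [728, -2183]].
The requested entry is -8736.

-8736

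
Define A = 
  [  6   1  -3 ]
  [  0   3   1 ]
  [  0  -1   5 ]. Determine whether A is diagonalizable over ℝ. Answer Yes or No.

Characteristic polynomial: p(λ) = λ^3 - 14λ^2 + 64λ - 96 = (λ - 6)(λ - 4)^2.
λ = 4 has algebraic multiplicity 2; rank(A − 4I) = 2, so geometric multiplicity = 1.
Geometric multiplicity < algebraic multiplicity, so A is not diagonalizable.

No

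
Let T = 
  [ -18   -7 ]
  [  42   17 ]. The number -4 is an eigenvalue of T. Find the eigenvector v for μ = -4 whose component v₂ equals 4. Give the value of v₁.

T + 4I = [[-14, -7], [42, 21]].
Solving (T + 4I)v = 0 gives the eigenspace spanned by (-2, 4).
With v₂ = 4, v = (-2, 4), so v₁ = -2.

-2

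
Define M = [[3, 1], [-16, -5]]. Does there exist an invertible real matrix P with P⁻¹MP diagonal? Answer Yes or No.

Characteristic polynomial: p(t) = t^2 + 2t + 1 = (t + 1)^2.
t = -1 has algebraic multiplicity 2; rank(M + 1I) = 1, so geometric multiplicity = 1.
Geometric multiplicity < algebraic multiplicity, so M is not diagonalizable.

No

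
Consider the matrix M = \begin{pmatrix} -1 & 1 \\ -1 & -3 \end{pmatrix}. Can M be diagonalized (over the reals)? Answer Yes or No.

Characteristic polynomial: p(μ) = μ^2 + 4μ + 4 = (μ + 2)^2.
μ = -2 has algebraic multiplicity 2; rank(M + 2I) = 1, so geometric multiplicity = 1.
Geometric multiplicity < algebraic multiplicity, so M is not diagonalizable.

No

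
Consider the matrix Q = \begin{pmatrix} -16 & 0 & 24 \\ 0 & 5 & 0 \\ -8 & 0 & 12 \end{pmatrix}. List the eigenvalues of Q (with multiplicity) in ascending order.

Characteristic polynomial: p(μ) = μ^3 - μ^2 - 20μ = μ(μ - 5)(μ + 4).
Roots (with multiplicity): -4, 0, 5.

-4, 0, 5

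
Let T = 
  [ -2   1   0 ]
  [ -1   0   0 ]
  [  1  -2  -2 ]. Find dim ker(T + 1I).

1

T + 1I = [[-1, 1, 0], [-1, 1, 0], [1, -2, -1]].
This matrix has rank 2, so its null space has dimension 3 − 2 = 1.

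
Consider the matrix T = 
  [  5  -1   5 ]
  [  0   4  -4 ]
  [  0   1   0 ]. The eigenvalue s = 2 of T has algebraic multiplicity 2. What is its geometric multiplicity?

T − 2I = [[3, -1, 5], [0, 2, -4], [0, 1, -2]].
This matrix has rank 2, so its null space has dimension 3 − 2 = 1.

1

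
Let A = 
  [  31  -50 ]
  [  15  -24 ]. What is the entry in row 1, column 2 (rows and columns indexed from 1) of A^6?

Characteristic polynomial: μ^2 - 7μ + 6 = (μ - 6)(μ - 1), so the eigenvalues are 1, 6.
μ=1: eigenvector (-5, -3).
μ=6: eigenvector (2, 1).
P = [[-5, 2], [-3, 1]], D = diag(1, 6), P⁻¹ = [[1, -2], [3, -5]].
A⁶ = P·diag(1, 46656)·P⁻¹ = [[279931, -466550], [139965, -233274]].
The requested entry is -466550.

-466550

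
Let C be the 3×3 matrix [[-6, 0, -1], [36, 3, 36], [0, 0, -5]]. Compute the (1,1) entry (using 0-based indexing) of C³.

27

Characteristic polynomial: λ^3 + 8λ^2 - 3λ - 90 = (λ - 3)(λ + 5)(λ + 6), so the eigenvalues are -6, -5, 3.
λ=-5: eigenvector (1, 0, -1).
λ=3: eigenvector (0, 1, 0).
λ=-6: eigenvector (1, -4, 0).
P = [[1, 0, 1], [0, 1, -4], [-1, 0, 0]], D = diag(-5, 3, -6), P⁻¹ = [[0, 0, -1], [4, 1, 4], [1, 0, 1]].
C³ = P·diag(-125, 27, -216)·P⁻¹ = [[-216, 0, -91], [972, 27, 972], [0, 0, -125]].
The requested entry is 27.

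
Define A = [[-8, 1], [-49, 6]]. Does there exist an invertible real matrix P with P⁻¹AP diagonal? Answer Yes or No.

Characteristic polynomial: p(r) = r^2 + 2r + 1 = (r + 1)^2.
r = -1 has algebraic multiplicity 2; rank(A + 1I) = 1, so geometric multiplicity = 1.
Geometric multiplicity < algebraic multiplicity, so A is not diagonalizable.

No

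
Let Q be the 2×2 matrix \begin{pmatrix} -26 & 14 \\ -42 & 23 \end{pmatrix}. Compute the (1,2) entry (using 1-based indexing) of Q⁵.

Characteristic polynomial: μ^2 + 3μ - 10 = (μ - 2)(μ + 5), so the eigenvalues are -5, 2.
μ=2: eigenvector (1, 2).
μ=-5: eigenvector (-2, -3).
P = [[1, -2], [2, -3]], D = diag(2, -5), P⁻¹ = [[-3, 2], [-2, 1]].
Q⁵ = P·diag(32, -3125)·P⁻¹ = [[-12596, 6314], [-18942, 9503]].
The requested entry is 6314.

6314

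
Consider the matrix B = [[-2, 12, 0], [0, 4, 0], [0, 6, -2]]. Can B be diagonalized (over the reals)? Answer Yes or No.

Yes

Characteristic polynomial: p(λ) = λ^3 - 12λ - 16 = (λ - 4)(λ + 2)^2.
λ = -2 has algebraic multiplicity 2; rank(B + 2I) = 1, so geometric multiplicity = 2.
Every eigenvalue has geometric = algebraic multiplicity, so B is diagonalizable.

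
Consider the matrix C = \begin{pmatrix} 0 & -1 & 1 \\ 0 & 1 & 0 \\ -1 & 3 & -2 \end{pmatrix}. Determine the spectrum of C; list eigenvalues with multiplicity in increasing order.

-1, -1, 1

Characteristic polynomial: p(t) = t^3 + t^2 - t - 1 = (t - 1)(t + 1)^2.
Roots (with multiplicity): -1, -1, 1.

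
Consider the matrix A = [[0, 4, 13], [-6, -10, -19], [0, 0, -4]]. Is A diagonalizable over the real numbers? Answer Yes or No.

Characteristic polynomial: p(λ) = λ^3 + 14λ^2 + 64λ + 96 = (λ + 4)^2(λ + 6).
λ = -4 has algebraic multiplicity 2; rank(A + 4I) = 2, so geometric multiplicity = 1.
Geometric multiplicity < algebraic multiplicity, so A is not diagonalizable.

No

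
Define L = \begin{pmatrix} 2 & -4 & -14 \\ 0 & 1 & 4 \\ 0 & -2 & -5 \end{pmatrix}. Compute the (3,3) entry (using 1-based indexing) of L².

17

Characteristic polynomial: r^3 + 2r^2 - 5r - 6 = (r - 2)(r + 1)(r + 3), so the eigenvalues are -3, -1, 2.
r=2: eigenvector (1, 0, 0).
r=-1: eigenvector (-2, 2, -1).
r=-3: eigenvector (2, -1, 1).
P = [[1, -2, 2], [0, 2, -1], [0, -1, 1]], D = diag(2, -1, -3), P⁻¹ = [[1, 0, -2], [0, 1, 1], [0, 1, 2]].
L² = P·diag(4, 1, 9)·P⁻¹ = [[4, 16, 26], [0, -7, -16], [0, 8, 17]].
The requested entry is 17.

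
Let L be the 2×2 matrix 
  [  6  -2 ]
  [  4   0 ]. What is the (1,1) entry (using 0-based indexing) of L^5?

Characteristic polynomial: μ^2 - 6μ + 8 = (μ - 4)(μ - 2), so the eigenvalues are 2, 4.
μ=2: eigenvector (1, 2).
μ=4: eigenvector (-1, -1).
P = [[1, -1], [2, -1]], D = diag(2, 4), P⁻¹ = [[-1, 1], [-2, 1]].
L⁵ = P·diag(32, 1024)·P⁻¹ = [[2016, -992], [1984, -960]].
The requested entry is -960.

-960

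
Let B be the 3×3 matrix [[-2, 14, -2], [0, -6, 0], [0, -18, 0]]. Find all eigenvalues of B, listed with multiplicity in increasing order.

Characteristic polynomial: p(s) = s^3 + 8s^2 + 12s = s(s + 2)(s + 6).
Roots (with multiplicity): -6, -2, 0.

-6, -2, 0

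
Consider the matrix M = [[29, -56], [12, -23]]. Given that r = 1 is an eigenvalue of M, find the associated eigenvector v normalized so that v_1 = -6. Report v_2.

M − 1I = [[28, -56], [12, -24]].
Solving (M − 1I)v = 0 gives the eigenspace spanned by (-6, -3).
With v_1 = -6, v = (-6, -3), so v_2 = -3.

-3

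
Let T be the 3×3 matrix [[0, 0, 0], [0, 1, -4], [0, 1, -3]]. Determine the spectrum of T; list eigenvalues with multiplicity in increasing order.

Characteristic polynomial: p(μ) = μ^3 + 2μ^2 + μ = μ(μ + 1)^2.
Roots (with multiplicity): -1, -1, 0.

-1, -1, 0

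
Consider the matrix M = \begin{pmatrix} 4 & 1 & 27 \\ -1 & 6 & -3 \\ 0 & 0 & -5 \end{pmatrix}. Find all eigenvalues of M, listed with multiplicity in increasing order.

-5, 5, 5

Characteristic polynomial: p(r) = r^3 - 5r^2 - 25r + 125 = (r - 5)^2(r + 5).
Roots (with multiplicity): -5, 5, 5.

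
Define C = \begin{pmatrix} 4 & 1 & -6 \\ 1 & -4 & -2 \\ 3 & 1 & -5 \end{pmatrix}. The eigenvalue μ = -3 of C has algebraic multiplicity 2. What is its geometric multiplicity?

1

C + 3I = [[7, 1, -6], [1, -1, -2], [3, 1, -2]].
This matrix has rank 2, so its null space has dimension 3 − 2 = 1.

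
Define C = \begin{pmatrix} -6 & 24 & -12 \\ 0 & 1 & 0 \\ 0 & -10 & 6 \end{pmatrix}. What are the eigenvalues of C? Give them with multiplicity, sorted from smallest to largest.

-6, 1, 6

Characteristic polynomial: p(r) = r^3 - r^2 - 36r + 36 = (r - 6)(r - 1)(r + 6).
Roots (with multiplicity): -6, 1, 6.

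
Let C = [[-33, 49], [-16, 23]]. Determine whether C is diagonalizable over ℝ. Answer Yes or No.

No

Characteristic polynomial: p(t) = t^2 + 10t + 25 = (t + 5)^2.
t = -5 has algebraic multiplicity 2; rank(C + 5I) = 1, so geometric multiplicity = 1.
Geometric multiplicity < algebraic multiplicity, so C is not diagonalizable.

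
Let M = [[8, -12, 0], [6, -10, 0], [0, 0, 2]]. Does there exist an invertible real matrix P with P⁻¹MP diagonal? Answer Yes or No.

Yes

Characteristic polynomial: p(λ) = λ^3 - 12λ + 16 = (λ - 2)^2(λ + 4).
λ = 2 has algebraic multiplicity 2; rank(M − 2I) = 1, so geometric multiplicity = 2.
Every eigenvalue has geometric = algebraic multiplicity, so M is diagonalizable.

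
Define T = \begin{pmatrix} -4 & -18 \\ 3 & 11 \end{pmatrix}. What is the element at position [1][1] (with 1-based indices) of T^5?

-6154

Characteristic polynomial: s^2 - 7s + 10 = (s - 5)(s - 2), so the eigenvalues are 2, 5.
s=2: eigenvector (3, -1).
s=5: eigenvector (-2, 1).
P = [[3, -2], [-1, 1]], D = diag(2, 5), P⁻¹ = [[1, 2], [1, 3]].
T⁵ = P·diag(32, 3125)·P⁻¹ = [[-6154, -18558], [3093, 9311]].
The requested entry is -6154.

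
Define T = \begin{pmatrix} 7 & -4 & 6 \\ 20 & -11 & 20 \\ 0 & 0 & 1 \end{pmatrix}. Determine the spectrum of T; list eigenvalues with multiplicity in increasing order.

-3, -1, 1

Characteristic polynomial: p(λ) = λ^3 + 3λ^2 - λ - 3 = (λ - 1)(λ + 1)(λ + 3).
Roots (with multiplicity): -3, -1, 1.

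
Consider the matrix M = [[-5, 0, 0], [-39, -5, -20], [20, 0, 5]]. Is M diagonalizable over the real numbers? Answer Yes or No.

Characteristic polynomial: p(t) = t^3 + 5t^2 - 25t - 125 = (t - 5)(t + 5)^2.
t = -5 has algebraic multiplicity 2; rank(M + 5I) = 2, so geometric multiplicity = 1.
Geometric multiplicity < algebraic multiplicity, so M is not diagonalizable.

No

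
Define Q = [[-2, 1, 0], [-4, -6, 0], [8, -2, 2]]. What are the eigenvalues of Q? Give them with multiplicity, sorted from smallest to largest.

-4, -4, 2

Characteristic polynomial: p(λ) = λ^3 + 6λ^2 - 32 = (λ - 2)(λ + 4)^2.
Roots (with multiplicity): -4, -4, 2.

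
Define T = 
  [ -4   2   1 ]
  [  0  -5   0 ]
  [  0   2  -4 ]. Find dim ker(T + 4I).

T + 4I = [[0, 2, 1], [0, -1, 0], [0, 2, 0]].
This matrix has rank 2, so its null space has dimension 3 − 2 = 1.

1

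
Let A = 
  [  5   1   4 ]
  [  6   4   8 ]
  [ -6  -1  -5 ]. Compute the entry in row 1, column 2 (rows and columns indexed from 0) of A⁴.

Characteristic polynomial: t^3 - 4t^2 + t + 6 = (t - 3)(t - 2)(t + 1), so the eigenvalues are -1, 2, 3.
t=3: eigenvector (1, 2, -1).
t=2: eigenvector (1, 1, -1).
t=-1: eigenvector (-1, -2, 2).
P = [[1, 1, -1], [2, 1, -2], [-1, -1, 2]], D = diag(3, 2, -1), P⁻¹ = [[0, 1, 1], [2, -1, 0], [1, 0, 1]].
A⁴ = P·diag(81, 16, 1)·P⁻¹ = [[31, 65, 80], [30, 146, 160], [-30, -65, -79]].
The requested entry is 160.

160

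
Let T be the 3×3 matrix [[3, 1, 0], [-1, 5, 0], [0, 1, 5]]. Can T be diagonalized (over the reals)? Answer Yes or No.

No

Characteristic polynomial: p(μ) = μ^3 - 13μ^2 + 56μ - 80 = (μ - 5)(μ - 4)^2.
μ = 4 has algebraic multiplicity 2; rank(T − 4I) = 2, so geometric multiplicity = 1.
Geometric multiplicity < algebraic multiplicity, so T is not diagonalizable.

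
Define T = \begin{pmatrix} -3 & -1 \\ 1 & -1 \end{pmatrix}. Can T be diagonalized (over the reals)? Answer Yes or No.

No

Characteristic polynomial: p(μ) = μ^2 + 4μ + 4 = (μ + 2)^2.
μ = -2 has algebraic multiplicity 2; rank(T + 2I) = 1, so geometric multiplicity = 1.
Geometric multiplicity < algebraic multiplicity, so T is not diagonalizable.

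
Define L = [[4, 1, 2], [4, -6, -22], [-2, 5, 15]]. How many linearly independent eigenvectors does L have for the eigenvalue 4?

L − 4I = [[0, 1, 2], [4, -10, -22], [-2, 5, 11]].
This matrix has rank 2, so its null space has dimension 3 − 2 = 1.

1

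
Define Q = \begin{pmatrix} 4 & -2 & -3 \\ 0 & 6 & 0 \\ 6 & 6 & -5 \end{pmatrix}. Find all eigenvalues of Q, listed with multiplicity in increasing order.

-2, 1, 6

Characteristic polynomial: p(s) = s^3 - 5s^2 - 8s + 12 = (s - 6)(s - 1)(s + 2).
Roots (with multiplicity): -2, 1, 6.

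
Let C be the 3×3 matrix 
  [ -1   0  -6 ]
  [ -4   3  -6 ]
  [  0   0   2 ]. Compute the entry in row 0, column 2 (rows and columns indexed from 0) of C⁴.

-30

Characteristic polynomial: t^3 - 4t^2 + t + 6 = (t - 3)(t - 2)(t + 1), so the eigenvalues are -1, 2, 3.
t=-1: eigenvector (1, 1, 0).
t=3: eigenvector (0, 1, 0).
t=2: eigenvector (-2, -2, 1).
P = [[1, 0, -2], [1, 1, -2], [0, 0, 1]], D = diag(-1, 3, 2), P⁻¹ = [[1, 0, 2], [-1, 1, 0], [0, 0, 1]].
C⁴ = P·diag(1, 81, 16)·P⁻¹ = [[1, 0, -30], [-80, 81, -30], [0, 0, 16]].
The requested entry is -30.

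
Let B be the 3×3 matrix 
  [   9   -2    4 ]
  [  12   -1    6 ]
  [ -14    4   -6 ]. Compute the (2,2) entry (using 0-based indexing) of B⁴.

Characteristic polynomial: μ^3 - 2μ^2 - μ + 2 = (μ - 2)(μ - 1)(μ + 1), so the eigenvalues are -1, 1, 2.
μ=2: eigenvector (0, 2, 1).
μ=1: eigenvector (-1, 0, 2).
μ=-1: eigenvector (1, 1, -2).
P = [[0, -1, 1], [2, 0, 1], [1, 2, -2]], D = diag(2, 1, -1), P⁻¹ = [[2, 0, 1], [-5, 1, -2], [-4, 1, -2]].
B⁴ = P·diag(16, 1, 1)·P⁻¹ = [[1, 0, 0], [60, 1, 30], [30, 0, 16]].
The requested entry is 16.

16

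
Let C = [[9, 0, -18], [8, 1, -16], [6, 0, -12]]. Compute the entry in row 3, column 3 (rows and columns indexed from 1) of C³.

Characteristic polynomial: λ^3 + 2λ^2 - 3λ = λ(λ - 1)(λ + 3), so the eigenvalues are -3, 0, 1.
λ=0: eigenvector (2, 0, 1).
λ=1: eigenvector (0, 1, 0).
λ=-3: eigenvector (-3, -2, -2).
P = [[2, 0, -3], [0, 1, -2], [1, 0, -2]], D = diag(0, 1, -3), P⁻¹ = [[2, 0, -3], [2, 1, -4], [1, 0, -2]].
C³ = P·diag(0, 1, -27)·P⁻¹ = [[81, 0, -162], [56, 1, -112], [54, 0, -108]].
The requested entry is -108.

-108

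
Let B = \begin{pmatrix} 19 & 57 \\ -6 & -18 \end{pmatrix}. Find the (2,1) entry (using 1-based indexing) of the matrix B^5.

-6

Characteristic polynomial: r^2 - r = r(r - 1), so the eigenvalues are 0, 1.
r=1: eigenvector (19, -6).
r=0: eigenvector (-3, 1).
P = [[19, -3], [-6, 1]], D = diag(1, 0), P⁻¹ = [[1, 3], [6, 19]].
B⁵ = P·diag(1, 0)·P⁻¹ = [[19, 57], [-6, -18]].
The requested entry is -6.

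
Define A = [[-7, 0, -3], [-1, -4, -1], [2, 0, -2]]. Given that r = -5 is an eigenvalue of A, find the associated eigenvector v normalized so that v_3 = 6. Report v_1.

-9

A + 5I = [[-2, 0, -3], [-1, 1, -1], [2, 0, 3]].
Solving (A + 5I)v = 0 gives the eigenspace spanned by (-9, -3, 6).
With v_3 = 6, v = (-9, -3, 6), so v_1 = -9.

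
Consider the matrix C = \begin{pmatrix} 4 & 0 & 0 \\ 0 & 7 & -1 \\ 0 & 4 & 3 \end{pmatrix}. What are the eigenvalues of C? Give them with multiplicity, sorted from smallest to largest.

Characteristic polynomial: p(λ) = λ^3 - 14λ^2 + 65λ - 100 = (λ - 5)^2(λ - 4).
Roots (with multiplicity): 4, 5, 5.

4, 5, 5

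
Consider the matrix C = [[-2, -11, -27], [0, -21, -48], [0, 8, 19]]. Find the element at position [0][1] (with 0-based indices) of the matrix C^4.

1153

Characteristic polynomial: λ^3 + 4λ^2 - 11λ - 30 = (λ - 3)(λ + 2)(λ + 5), so the eigenvalues are -5, -2, 3.
λ=3: eigenvector (-1, -2, 1).
λ=-5: eigenvector (2, 3, -1).
λ=-2: eigenvector (1, 0, 0).
P = [[-1, 2, 1], [-2, 3, 0], [1, -1, 0]], D = diag(3, -5, -2), P⁻¹ = [[0, 1, 3], [0, 1, 2], [1, -1, -1]].
C⁴ = P·diag(81, 625, 16)·P⁻¹ = [[16, 1153, 2241], [0, 1713, 3264], [0, -544, -1007]].
The requested entry is 1153.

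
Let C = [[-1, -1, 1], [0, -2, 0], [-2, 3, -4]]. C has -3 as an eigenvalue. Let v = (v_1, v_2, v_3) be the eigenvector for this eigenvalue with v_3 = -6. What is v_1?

3

C + 3I = [[2, -1, 1], [0, 1, 0], [-2, 3, -1]].
Solving (C + 3I)v = 0 gives the eigenspace spanned by (3, 0, -6).
With v_3 = -6, v = (3, 0, -6), so v_1 = 3.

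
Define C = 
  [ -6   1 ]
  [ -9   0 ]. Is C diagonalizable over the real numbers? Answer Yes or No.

Characteristic polynomial: p(s) = s^2 + 6s + 9 = (s + 3)^2.
s = -3 has algebraic multiplicity 2; rank(C + 3I) = 1, so geometric multiplicity = 1.
Geometric multiplicity < algebraic multiplicity, so C is not diagonalizable.

No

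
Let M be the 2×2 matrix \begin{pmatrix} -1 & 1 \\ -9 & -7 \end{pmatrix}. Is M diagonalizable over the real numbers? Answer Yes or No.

No

Characteristic polynomial: p(t) = t^2 + 8t + 16 = (t + 4)^2.
t = -4 has algebraic multiplicity 2; rank(M + 4I) = 1, so geometric multiplicity = 1.
Geometric multiplicity < algebraic multiplicity, so M is not diagonalizable.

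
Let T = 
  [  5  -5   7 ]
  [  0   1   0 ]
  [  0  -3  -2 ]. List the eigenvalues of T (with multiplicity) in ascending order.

Characteristic polynomial: p(μ) = μ^3 - 4μ^2 - 7μ + 10 = (μ - 5)(μ - 1)(μ + 2).
Roots (with multiplicity): -2, 1, 5.

-2, 1, 5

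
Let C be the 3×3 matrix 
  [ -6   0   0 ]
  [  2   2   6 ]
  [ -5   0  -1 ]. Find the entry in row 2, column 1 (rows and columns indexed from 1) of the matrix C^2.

-38

Characteristic polynomial: r^3 + 5r^2 - 8r - 12 = (r - 2)(r + 1)(r + 6), so the eigenvalues are -6, -1, 2.
r=-6: eigenvector (1, -1, 1).
r=-1: eigenvector (0, -2, 1).
r=2: eigenvector (0, 1, 0).
P = [[1, 0, 0], [-1, -2, 1], [1, 1, 0]], D = diag(-6, -1, 2), P⁻¹ = [[1, 0, 0], [-1, 0, 1], [-1, 1, 2]].
C² = P·diag(36, 1, 4)·P⁻¹ = [[36, 0, 0], [-38, 4, 6], [35, 0, 1]].
The requested entry is -38.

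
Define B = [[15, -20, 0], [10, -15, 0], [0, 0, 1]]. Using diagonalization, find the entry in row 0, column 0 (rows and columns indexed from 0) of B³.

375

Characteristic polynomial: t^3 - t^2 - 25t + 25 = (t - 5)(t - 1)(t + 5), so the eigenvalues are -5, 1, 5.
t=-5: eigenvector (-1, -1, 0).
t=5: eigenvector (2, 1, 0).
t=1: eigenvector (0, 0, 1).
P = [[-1, 2, 0], [-1, 1, 0], [0, 0, 1]], D = diag(-5, 5, 1), P⁻¹ = [[1, -2, 0], [1, -1, 0], [0, 0, 1]].
B³ = P·diag(-125, 125, 1)·P⁻¹ = [[375, -500, 0], [250, -375, 0], [0, 0, 1]].
The requested entry is 375.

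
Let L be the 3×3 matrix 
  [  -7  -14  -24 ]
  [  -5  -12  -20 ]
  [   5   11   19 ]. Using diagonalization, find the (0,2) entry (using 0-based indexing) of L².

-8

Characteristic polynomial: t^3 - 7t - 6 = (t - 3)(t + 1)(t + 2), so the eigenvalues are -2, -1, 3.
t=-2: eigenvector (2, 1, -1).
t=3: eigenvector (-1, -1, 1).
t=-1: eigenvector (-4, 0, 1).
P = [[2, -1, -4], [1, -1, 0], [-1, 1, 1]], D = diag(-2, 3, -1), P⁻¹ = [[1, 3, 4], [1, 2, 4], [0, 1, 1]].
L² = P·diag(4, 9, 1)·P⁻¹ = [[-1, 2, -8], [-5, -6, -20], [5, 7, 21]].
The requested entry is -8.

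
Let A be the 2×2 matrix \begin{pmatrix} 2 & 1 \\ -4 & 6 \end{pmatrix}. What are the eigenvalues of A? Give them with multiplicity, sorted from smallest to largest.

4, 4

Characteristic polynomial: p(t) = t^2 - 8t + 16 = (t - 4)^2.
Roots (with multiplicity): 4, 4.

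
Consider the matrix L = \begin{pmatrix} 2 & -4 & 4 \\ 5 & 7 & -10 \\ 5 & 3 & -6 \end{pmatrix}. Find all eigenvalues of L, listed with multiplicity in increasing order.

-3, 2, 4

Characteristic polynomial: p(r) = r^3 - 3r^2 - 10r + 24 = (r - 4)(r - 2)(r + 3).
Roots (with multiplicity): -3, 2, 4.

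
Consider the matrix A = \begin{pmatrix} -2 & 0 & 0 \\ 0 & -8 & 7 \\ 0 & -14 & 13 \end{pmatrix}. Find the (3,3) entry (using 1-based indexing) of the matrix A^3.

433

Characteristic polynomial: t^3 - 3t^2 - 16t - 12 = (t - 6)(t + 1)(t + 2), so the eigenvalues are -2, -1, 6.
t=-2: eigenvector (1, 0, 0).
t=6: eigenvector (0, -1, -2).
t=-1: eigenvector (0, 1, 1).
P = [[1, 0, 0], [0, -1, 1], [0, -2, 1]], D = diag(-2, 6, -1), P⁻¹ = [[1, 0, 0], [0, 1, -1], [0, 2, -1]].
A³ = P·diag(-8, 216, -1)·P⁻¹ = [[-8, 0, 0], [0, -218, 217], [0, -434, 433]].
The requested entry is 433.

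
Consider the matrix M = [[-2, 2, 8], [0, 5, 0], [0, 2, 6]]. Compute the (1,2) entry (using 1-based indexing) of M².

Characteristic polynomial: s^3 - 9s^2 + 8s + 60 = (s - 6)(s - 5)(s + 2), so the eigenvalues are -2, 5, 6.
s=-2: eigenvector (1, 0, 0).
s=5: eigenvector (-2, 1, -2).
s=6: eigenvector (1, 0, 1).
P = [[1, -2, 1], [0, 1, 0], [0, -2, 1]], D = diag(-2, 5, 6), P⁻¹ = [[1, 0, -1], [0, 1, 0], [0, 2, 1]].
M² = P·diag(4, 25, 36)·P⁻¹ = [[4, 22, 32], [0, 25, 0], [0, 22, 36]].
The requested entry is 22.

22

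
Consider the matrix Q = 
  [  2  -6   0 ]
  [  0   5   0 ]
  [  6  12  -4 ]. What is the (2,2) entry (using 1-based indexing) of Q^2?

Characteristic polynomial: λ^3 - 3λ^2 - 18λ + 40 = (λ - 5)(λ - 2)(λ + 4), so the eigenvalues are -4, 2, 5.
λ=2: eigenvector (1, 0, 1).
λ=5: eigenvector (-2, 1, 0).
λ=-4: eigenvector (0, 0, 1).
P = [[1, -2, 0], [0, 1, 0], [1, 0, 1]], D = diag(2, 5, -4), P⁻¹ = [[1, 2, 0], [0, 1, 0], [-1, -2, 1]].
Q² = P·diag(4, 25, 16)·P⁻¹ = [[4, -42, 0], [0, 25, 0], [-12, -24, 16]].
The requested entry is 25.

25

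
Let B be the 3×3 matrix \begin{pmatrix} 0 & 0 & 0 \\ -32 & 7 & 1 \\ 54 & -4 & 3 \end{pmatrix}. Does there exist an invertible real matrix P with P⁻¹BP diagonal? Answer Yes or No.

Characteristic polynomial: p(λ) = λ^3 - 10λ^2 + 25λ = λ(λ - 5)^2.
λ = 5 has algebraic multiplicity 2; rank(B − 5I) = 2, so geometric multiplicity = 1.
Geometric multiplicity < algebraic multiplicity, so B is not diagonalizable.

No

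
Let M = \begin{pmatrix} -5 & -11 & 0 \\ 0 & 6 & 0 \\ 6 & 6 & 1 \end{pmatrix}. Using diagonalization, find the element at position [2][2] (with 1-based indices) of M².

36

Characteristic polynomial: t^3 - 2t^2 - 29t + 30 = (t - 6)(t - 1)(t + 5), so the eigenvalues are -5, 1, 6.
t=-5: eigenvector (1, 0, -1).
t=1: eigenvector (0, 0, 1).
t=6: eigenvector (-1, 1, 0).
P = [[1, 0, -1], [0, 0, 1], [-1, 1, 0]], D = diag(-5, 1, 6), P⁻¹ = [[1, 1, 0], [1, 1, 1], [0, 1, 0]].
M² = P·diag(25, 1, 36)·P⁻¹ = [[25, -11, 0], [0, 36, 0], [-24, -24, 1]].
The requested entry is 36.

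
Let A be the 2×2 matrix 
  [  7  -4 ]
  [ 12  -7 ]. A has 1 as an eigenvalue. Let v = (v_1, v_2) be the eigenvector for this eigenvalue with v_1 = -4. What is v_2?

-6

A − 1I = [[6, -4], [12, -8]].
Solving (A − 1I)v = 0 gives the eigenspace spanned by (-4, -6).
With v_1 = -4, v = (-4, -6), so v_2 = -6.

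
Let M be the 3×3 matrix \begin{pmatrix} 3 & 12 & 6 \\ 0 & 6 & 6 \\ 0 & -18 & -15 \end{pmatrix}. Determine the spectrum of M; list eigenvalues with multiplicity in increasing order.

-6, -3, 3

Characteristic polynomial: p(μ) = μ^3 + 6μ^2 - 9μ - 54 = (μ - 3)(μ + 3)(μ + 6).
Roots (with multiplicity): -6, -3, 3.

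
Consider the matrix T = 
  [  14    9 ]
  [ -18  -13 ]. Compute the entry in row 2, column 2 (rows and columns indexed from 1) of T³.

Characteristic polynomial: s^2 - s - 20 = (s - 5)(s + 4), so the eigenvalues are -4, 5.
s=5: eigenvector (1, -1).
s=-4: eigenvector (1, -2).
P = [[1, 1], [-1, -2]], D = diag(5, -4), P⁻¹ = [[2, 1], [-1, -1]].
T³ = P·diag(125, -64)·P⁻¹ = [[314, 189], [-378, -253]].
The requested entry is -253.

-253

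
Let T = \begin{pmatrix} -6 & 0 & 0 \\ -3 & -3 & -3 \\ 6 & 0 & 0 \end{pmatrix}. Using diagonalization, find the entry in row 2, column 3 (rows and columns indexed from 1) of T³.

Characteristic polynomial: r^3 + 9r^2 + 18r = r(r + 3)(r + 6), so the eigenvalues are -6, -3, 0.
r=-6: eigenvector (1, 0, -1).
r=-3: eigenvector (0, 1, 0).
r=0: eigenvector (0, -1, 1).
P = [[1, 0, 0], [0, 1, -1], [-1, 0, 1]], D = diag(-6, -3, 0), P⁻¹ = [[1, 0, 0], [1, 1, 1], [1, 0, 1]].
T³ = P·diag(-216, -27, 0)·P⁻¹ = [[-216, 0, 0], [-27, -27, -27], [216, 0, 0]].
The requested entry is -27.

-27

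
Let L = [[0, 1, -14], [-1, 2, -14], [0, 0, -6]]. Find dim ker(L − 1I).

1

L − 1I = [[-1, 1, -14], [-1, 1, -14], [0, 0, -7]].
This matrix has rank 2, so its null space has dimension 3 − 2 = 1.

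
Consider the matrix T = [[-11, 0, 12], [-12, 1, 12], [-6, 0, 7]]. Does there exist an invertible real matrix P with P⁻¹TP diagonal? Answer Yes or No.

Characteristic polynomial: p(μ) = μ^3 + 3μ^2 - 9μ + 5 = (μ - 1)^2(μ + 5).
μ = 1 has algebraic multiplicity 2; rank(T − 1I) = 1, so geometric multiplicity = 2.
Every eigenvalue has geometric = algebraic multiplicity, so T is diagonalizable.

Yes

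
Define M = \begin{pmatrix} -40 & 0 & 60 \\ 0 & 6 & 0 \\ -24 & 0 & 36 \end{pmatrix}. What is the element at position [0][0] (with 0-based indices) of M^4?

Characteristic polynomial: λ^3 - 2λ^2 - 24λ = λ(λ - 6)(λ + 4), so the eigenvalues are -4, 0, 6.
λ=-4: eigenvector (-5, 0, -3).
λ=6: eigenvector (0, 1, 0).
λ=0: eigenvector (3, 0, 2).
P = [[-5, 0, 3], [0, 1, 0], [-3, 0, 2]], D = diag(-4, 6, 0), P⁻¹ = [[-2, 0, 3], [0, 1, 0], [-3, 0, 5]].
M⁴ = P·diag(256, 1296, 0)·P⁻¹ = [[2560, 0, -3840], [0, 1296, 0], [1536, 0, -2304]].
The requested entry is 2560.

2560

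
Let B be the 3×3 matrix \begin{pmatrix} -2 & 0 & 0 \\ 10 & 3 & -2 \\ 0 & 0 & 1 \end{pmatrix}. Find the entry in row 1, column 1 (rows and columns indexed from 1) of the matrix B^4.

16

Characteristic polynomial: μ^3 - 2μ^2 - 5μ + 6 = (μ - 3)(μ - 1)(μ + 2), so the eigenvalues are -2, 1, 3.
μ=-2: eigenvector (1, -2, 0).
μ=3: eigenvector (0, 1, 0).
μ=1: eigenvector (0, 1, 1).
P = [[1, 0, 0], [-2, 1, 1], [0, 0, 1]], D = diag(-2, 3, 1), P⁻¹ = [[1, 0, 0], [2, 1, -1], [0, 0, 1]].
B⁴ = P·diag(16, 81, 1)·P⁻¹ = [[16, 0, 0], [130, 81, -80], [0, 0, 1]].
The requested entry is 16.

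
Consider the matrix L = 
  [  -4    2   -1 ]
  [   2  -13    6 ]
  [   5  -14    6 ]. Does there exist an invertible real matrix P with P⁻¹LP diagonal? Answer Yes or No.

No

Characteristic polynomial: p(r) = r^3 + 11r^2 + 35r + 25 = (r + 1)(r + 5)^2.
r = -5 has algebraic multiplicity 2; rank(L + 5I) = 2, so geometric multiplicity = 1.
Geometric multiplicity < algebraic multiplicity, so L is not diagonalizable.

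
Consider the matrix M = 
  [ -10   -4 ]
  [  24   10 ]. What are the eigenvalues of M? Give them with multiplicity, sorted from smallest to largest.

-2, 2

Characteristic polynomial: p(λ) = λ^2 - 4 = (λ - 2)(λ + 2).
Roots (with multiplicity): -2, 2.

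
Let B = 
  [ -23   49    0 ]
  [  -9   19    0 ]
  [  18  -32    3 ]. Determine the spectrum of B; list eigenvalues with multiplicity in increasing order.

-2, -2, 3

Characteristic polynomial: p(μ) = μ^3 + μ^2 - 8μ - 12 = (μ - 3)(μ + 2)^2.
Roots (with multiplicity): -2, -2, 3.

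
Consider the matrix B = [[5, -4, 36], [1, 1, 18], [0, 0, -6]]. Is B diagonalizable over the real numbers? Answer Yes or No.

Characteristic polynomial: p(λ) = λ^3 - 27λ + 54 = (λ - 3)^2(λ + 6).
λ = 3 has algebraic multiplicity 2; rank(B − 3I) = 2, so geometric multiplicity = 1.
Geometric multiplicity < algebraic multiplicity, so B is not diagonalizable.

No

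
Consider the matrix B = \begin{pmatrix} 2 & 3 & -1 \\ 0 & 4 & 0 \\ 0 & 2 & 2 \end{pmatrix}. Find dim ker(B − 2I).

B − 2I = [[0, 3, -1], [0, 2, 0], [0, 2, 0]].
This matrix has rank 2, so its null space has dimension 3 − 2 = 1.

1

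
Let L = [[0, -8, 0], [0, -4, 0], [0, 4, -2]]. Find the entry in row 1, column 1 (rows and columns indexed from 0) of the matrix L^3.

-64

Characteristic polynomial: μ^3 + 6μ^2 + 8μ = μ(μ + 2)(μ + 4), so the eigenvalues are -4, -2, 0.
μ=0: eigenvector (1, 0, 0).
μ=-4: eigenvector (2, 1, -2).
μ=-2: eigenvector (0, 0, 1).
P = [[1, 2, 0], [0, 1, 0], [0, -2, 1]], D = diag(0, -4, -2), P⁻¹ = [[1, -2, 0], [0, 1, 0], [0, 2, 1]].
L³ = P·diag(0, -64, -8)·P⁻¹ = [[0, -128, 0], [0, -64, 0], [0, 112, -8]].
The requested entry is -64.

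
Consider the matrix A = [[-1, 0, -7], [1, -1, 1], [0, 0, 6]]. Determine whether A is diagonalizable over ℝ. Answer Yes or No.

Characteristic polynomial: p(λ) = λ^3 - 4λ^2 - 11λ - 6 = (λ - 6)(λ + 1)^2.
λ = -1 has algebraic multiplicity 2; rank(A + 1I) = 2, so geometric multiplicity = 1.
Geometric multiplicity < algebraic multiplicity, so A is not diagonalizable.

No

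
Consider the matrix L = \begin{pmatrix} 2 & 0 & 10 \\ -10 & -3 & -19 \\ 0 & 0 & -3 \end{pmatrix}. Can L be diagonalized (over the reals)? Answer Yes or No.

No

Characteristic polynomial: p(t) = t^3 + 4t^2 - 3t - 18 = (t - 2)(t + 3)^2.
t = -3 has algebraic multiplicity 2; rank(L + 3I) = 2, so geometric multiplicity = 1.
Geometric multiplicity < algebraic multiplicity, so L is not diagonalizable.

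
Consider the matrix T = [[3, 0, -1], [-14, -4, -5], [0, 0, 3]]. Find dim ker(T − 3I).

1

T − 3I = [[0, 0, -1], [-14, -7, -5], [0, 0, 0]].
This matrix has rank 2, so its null space has dimension 3 − 2 = 1.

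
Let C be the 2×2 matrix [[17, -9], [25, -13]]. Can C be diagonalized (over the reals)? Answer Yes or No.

Characteristic polynomial: p(s) = s^2 - 4s + 4 = (s - 2)^2.
s = 2 has algebraic multiplicity 2; rank(C − 2I) = 1, so geometric multiplicity = 1.
Geometric multiplicity < algebraic multiplicity, so C is not diagonalizable.

No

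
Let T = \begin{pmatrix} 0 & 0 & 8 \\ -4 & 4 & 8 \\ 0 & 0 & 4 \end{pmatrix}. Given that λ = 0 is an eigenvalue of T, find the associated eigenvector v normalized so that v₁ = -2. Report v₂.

T = [[0, 0, 8], [-4, 4, 8], [0, 0, 4]].
Solving (T)v = 0 gives the eigenspace spanned by (-2, -2, 0).
With v₁ = -2, v = (-2, -2, 0), so v₂ = -2.

-2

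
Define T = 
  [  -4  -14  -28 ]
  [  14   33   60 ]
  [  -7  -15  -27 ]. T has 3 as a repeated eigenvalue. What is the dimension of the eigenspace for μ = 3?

1

T − 3I = [[-7, -14, -28], [14, 30, 60], [-7, -15, -30]].
This matrix has rank 2, so its null space has dimension 3 − 2 = 1.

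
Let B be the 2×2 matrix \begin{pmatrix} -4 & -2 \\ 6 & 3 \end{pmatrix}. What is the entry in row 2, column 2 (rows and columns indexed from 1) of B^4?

-3

Characteristic polynomial: s^2 + s = s(s + 1), so the eigenvalues are -1, 0.
s=-1: eigenvector (2, -3).
s=0: eigenvector (1, -2).
P = [[2, 1], [-3, -2]], D = diag(-1, 0), P⁻¹ = [[2, 1], [-3, -2]].
B⁴ = P·diag(1, 0)·P⁻¹ = [[4, 2], [-6, -3]].
The requested entry is -3.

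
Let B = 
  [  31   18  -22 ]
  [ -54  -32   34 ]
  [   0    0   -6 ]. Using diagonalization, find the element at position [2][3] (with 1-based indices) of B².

Characteristic polynomial: r^3 + 7r^2 - 14r - 120 = (r - 4)(r + 5)(r + 6), so the eigenvalues are -6, -5, 4.
r=4: eigenvector (2, -3, 0).
r=-5: eigenvector (1, -2, 0).
r=-6: eigenvector (4, -7, 1).
P = [[2, 1, 4], [-3, -2, -7], [0, 0, 1]], D = diag(4, -5, -6), P⁻¹ = [[2, 1, -1], [-3, -2, -2], [0, 0, 1]].
B² = P·diag(16, 25, 36)·P⁻¹ = [[-11, -18, 62], [54, 52, -104], [0, 0, 36]].
The requested entry is -104.

-104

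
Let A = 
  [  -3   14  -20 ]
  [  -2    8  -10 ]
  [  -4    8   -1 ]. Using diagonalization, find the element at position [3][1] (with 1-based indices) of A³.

Characteristic polynomial: μ^3 - 4μ^2 - μ + 4 = (μ - 4)(μ - 1)(μ + 1), so the eigenvalues are -1, 1, 4.
μ=1: eigenvector (-11, -6, -2).
μ=-1: eigenvector (4, 2, 1).
μ=4: eigenvector (2, 1, 0).
P = [[-11, 4, 2], [-6, 2, 1], [-2, 1, 0]], D = diag(1, -1, 4), P⁻¹ = [[1, -2, 0], [2, -4, 1], [2, -3, -2]].
A³ = P·diag(1, -1, 64)·P⁻¹ = [[237, -346, -260], [118, -172, -130], [-4, 8, -1]].
The requested entry is -4.

-4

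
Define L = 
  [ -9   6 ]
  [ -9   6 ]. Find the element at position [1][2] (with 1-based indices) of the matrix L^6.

-1458

Characteristic polynomial: s^2 + 3s = s(s + 3), so the eigenvalues are -3, 0.
s=0: eigenvector (-2, -3).
s=-3: eigenvector (1, 1).
P = [[-2, 1], [-3, 1]], D = diag(0, -3), P⁻¹ = [[1, -1], [3, -2]].
L⁶ = P·diag(0, 729)·P⁻¹ = [[2187, -1458], [2187, -1458]].
The requested entry is -1458.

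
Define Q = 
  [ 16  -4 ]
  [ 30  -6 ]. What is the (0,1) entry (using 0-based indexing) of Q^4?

-2080

Characteristic polynomial: t^2 - 10t + 24 = (t - 6)(t - 4), so the eigenvalues are 4, 6.
t=4: eigenvector (1, 3).
t=6: eigenvector (-2, -5).
P = [[1, -2], [3, -5]], D = diag(4, 6), P⁻¹ = [[-5, 2], [-3, 1]].
Q⁴ = P·diag(256, 1296)·P⁻¹ = [[6496, -2080], [15600, -4944]].
The requested entry is -2080.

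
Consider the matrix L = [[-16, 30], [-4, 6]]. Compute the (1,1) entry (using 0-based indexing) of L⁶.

-208704

Characteristic polynomial: s^2 + 10s + 24 = (s + 4)(s + 6), so the eigenvalues are -6, -4.
s=-6: eigenvector (3, 1).
s=-4: eigenvector (-5, -2).
P = [[3, -5], [1, -2]], D = diag(-6, -4), P⁻¹ = [[2, -5], [1, -3]].
L⁶ = P·diag(46656, 4096)·P⁻¹ = [[259456, -638400], [85120, -208704]].
The requested entry is -208704.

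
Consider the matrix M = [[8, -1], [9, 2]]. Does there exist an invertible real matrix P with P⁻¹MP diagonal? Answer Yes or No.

No

Characteristic polynomial: p(λ) = λ^2 - 10λ + 25 = (λ - 5)^2.
λ = 5 has algebraic multiplicity 2; rank(M − 5I) = 1, so geometric multiplicity = 1.
Geometric multiplicity < algebraic multiplicity, so M is not diagonalizable.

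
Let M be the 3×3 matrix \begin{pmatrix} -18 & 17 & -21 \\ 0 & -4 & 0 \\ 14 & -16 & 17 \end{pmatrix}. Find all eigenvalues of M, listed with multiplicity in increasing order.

-4, -4, 3

Characteristic polynomial: p(r) = r^3 + 5r^2 - 8r - 48 = (r - 3)(r + 4)^2.
Roots (with multiplicity): -4, -4, 3.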